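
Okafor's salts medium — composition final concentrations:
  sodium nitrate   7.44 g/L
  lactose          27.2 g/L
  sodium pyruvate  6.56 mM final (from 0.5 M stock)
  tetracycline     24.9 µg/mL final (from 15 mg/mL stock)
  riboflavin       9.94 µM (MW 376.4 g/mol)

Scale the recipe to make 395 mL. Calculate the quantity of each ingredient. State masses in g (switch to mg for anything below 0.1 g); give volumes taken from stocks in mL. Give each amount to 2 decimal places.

Target volume = 395 mL = 0.395 L.
sodium nitrate: 7.44 g/L × 0.395 L = 2.94 g
lactose: 27.2 g/L × 0.395 L = 10.74 g
sodium pyruvate: C1V1 = C2V2 → 6.56 mM × 395 mL ÷ 500 mM = 5.18 mL
tetracycline: C1V1 = C2V2 → 24.9 µg/mL × 395 mL ÷ 15000 µg/mL = 0.66 mL
riboflavin: 9.94 µmol/L × 376.4 g/mol × 0.395 L ÷ 1000 = 1.48 mg

sodium nitrate 2.94 g; lactose 10.74 g; sodium pyruvate 5.18 mL; tetracycline 0.66 mL; riboflavin 1.48 mg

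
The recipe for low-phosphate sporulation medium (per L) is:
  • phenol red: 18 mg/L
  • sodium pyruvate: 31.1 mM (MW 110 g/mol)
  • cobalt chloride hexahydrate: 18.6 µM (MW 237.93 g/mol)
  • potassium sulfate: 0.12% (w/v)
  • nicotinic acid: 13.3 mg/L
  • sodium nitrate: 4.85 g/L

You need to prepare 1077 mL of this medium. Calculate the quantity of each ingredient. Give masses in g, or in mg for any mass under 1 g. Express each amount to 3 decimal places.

Target volume = 1077 mL = 1.077 L.
phenol red: 18 mg/L × 1.077 L = 19.386 mg
sodium pyruvate: 31.1 mmol/L × 110 g/mol × 1.077 L ÷ 1000 = 3.684 g
cobalt chloride hexahydrate: 18.6 µmol/L × 237.93 g/mol × 1.077 L ÷ 1000 = 4.766 mg
potassium sulfate: 0.12% w/v = 1.2 g/L → 1.2 × 1.077 L = 1.292 g
nicotinic acid: 13.3 mg/L × 1.077 L = 14.324 mg
sodium nitrate: 4.85 g/L × 1.077 L = 5.223 g

phenol red 19.386 mg; sodium pyruvate 3.684 g; cobalt chloride hexahydrate 4.766 mg; potassium sulfate 1.292 g; nicotinic acid 14.324 mg; sodium nitrate 5.223 g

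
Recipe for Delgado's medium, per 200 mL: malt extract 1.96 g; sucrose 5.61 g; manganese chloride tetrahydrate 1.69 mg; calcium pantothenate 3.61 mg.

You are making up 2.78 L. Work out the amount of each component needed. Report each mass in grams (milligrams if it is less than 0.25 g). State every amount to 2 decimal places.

Ratio of target to recipe volume: 2780 / 200 = 13.9.
malt extract: 1.96 g × (2780 mL / 200 mL) = 27.24 g
sucrose: 5.61 g × (2780 mL / 200 mL) = 77.98 g
manganese chloride tetrahydrate: 1.69 mg × (2780 mL / 200 mL) = 23.49 mg
calcium pantothenate: 3.61 mg × (2780 mL / 200 mL) = 50.18 mg

malt extract 27.24 g; sucrose 77.98 g; manganese chloride tetrahydrate 23.49 mg; calcium pantothenate 50.18 mg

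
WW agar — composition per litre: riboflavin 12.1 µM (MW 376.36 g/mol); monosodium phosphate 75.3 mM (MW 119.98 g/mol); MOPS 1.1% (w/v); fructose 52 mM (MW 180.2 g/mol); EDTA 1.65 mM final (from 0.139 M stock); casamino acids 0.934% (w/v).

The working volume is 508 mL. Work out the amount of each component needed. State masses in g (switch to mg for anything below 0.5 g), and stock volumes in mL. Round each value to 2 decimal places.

Working volume: 508 mL = 0.508 L.
riboflavin: 12.1 µmol/L × 376.36 g/mol × 0.508 L ÷ 1000 = 2.31 mg
monosodium phosphate: 75.3 mmol/L × 119.98 g/mol × 0.508 L ÷ 1000 = 4.59 g
MOPS: 1.1% w/v = 11 g/L → 11 × 0.508 L = 5.59 g
fructose: 52 mmol/L × 180.2 g/mol × 0.508 L ÷ 1000 = 4.76 g
EDTA: C1V1 = C2V2 → 1.65 mM × 508 mL ÷ 139 mM = 6.03 mL
casamino acids: 0.934 g per 100 mL × 508 mL ÷ 100 = 4.74 g

riboflavin 2.31 mg; monosodium phosphate 4.59 g; MOPS 5.59 g; fructose 4.76 g; EDTA 6.03 mL; casamino acids 4.74 g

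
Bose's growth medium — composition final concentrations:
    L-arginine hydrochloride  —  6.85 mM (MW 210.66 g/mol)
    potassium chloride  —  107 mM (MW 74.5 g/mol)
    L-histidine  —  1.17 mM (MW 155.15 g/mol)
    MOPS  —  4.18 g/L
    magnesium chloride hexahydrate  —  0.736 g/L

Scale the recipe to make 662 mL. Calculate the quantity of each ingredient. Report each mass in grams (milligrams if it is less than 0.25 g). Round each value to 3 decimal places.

Scale factor relative to 1 L: 0.662.
L-arginine hydrochloride: 6.85 mmol/L × 210.66 g/mol × 0.662 L ÷ 1000 = 0.955 g
potassium chloride: 107 mmol/L × 74.5 g/mol × 0.662 L ÷ 1000 = 5.277 g
L-histidine: 1.17 mmol/L × 155.15 mg/mmol × 0.662 L = 120.170 mg
MOPS: 4.18 g/L × 0.662 L = 2.767 g
magnesium chloride hexahydrate: 0.736 g/L × 0.662 L = 0.487 g

L-arginine hydrochloride 0.955 g; potassium chloride 5.277 g; L-histidine 120.170 mg; MOPS 2.767 g; magnesium chloride hexahydrate 0.487 g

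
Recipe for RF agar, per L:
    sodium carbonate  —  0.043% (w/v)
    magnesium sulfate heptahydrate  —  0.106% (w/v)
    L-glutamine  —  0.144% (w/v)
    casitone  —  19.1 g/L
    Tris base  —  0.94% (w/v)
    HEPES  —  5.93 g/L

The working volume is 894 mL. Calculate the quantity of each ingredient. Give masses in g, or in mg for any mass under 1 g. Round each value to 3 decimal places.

Working volume: 894 mL = 0.894 L.
sodium carbonate: 0.043 g per 100 mL × 894 mL ÷ 100 = 0.38442 g = 384.420 mg
magnesium sulfate heptahydrate: 0.106 g per 100 mL × 894 mL ÷ 100 = 0.94764 g = 947.640 mg
L-glutamine: 0.144 g per 100 mL × 894 mL ÷ 100 = 1.287 g
casitone: 19.1 g/L × 0.894 L = 17.075 g
Tris base: 0.94 g per 100 mL × 894 mL ÷ 100 = 8.404 g
HEPES: 5.93 g/L × 0.894 L = 5.301 g

sodium carbonate 384.420 mg; magnesium sulfate heptahydrate 947.640 mg; L-glutamine 1.287 g; casitone 17.075 g; Tris base 8.404 g; HEPES 5.301 g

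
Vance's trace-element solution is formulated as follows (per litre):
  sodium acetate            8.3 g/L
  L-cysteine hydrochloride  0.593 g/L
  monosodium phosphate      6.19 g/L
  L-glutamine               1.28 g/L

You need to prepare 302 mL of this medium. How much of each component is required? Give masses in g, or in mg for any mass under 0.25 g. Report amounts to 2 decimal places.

Target volume = 302 mL = 0.302 L.
sodium acetate: 8.3 g/L × 0.302 L = 2.51 g
L-cysteine hydrochloride: 0.593 g/L × 0.302 L = 0.179086 g = 179.09 mg
monosodium phosphate: 6.19 g/L × 0.302 L = 1.87 g
L-glutamine: 1.28 g/L × 0.302 L = 0.39 g

sodium acetate 2.51 g; L-cysteine hydrochloride 179.09 mg; monosodium phosphate 1.87 g; L-glutamine 0.39 g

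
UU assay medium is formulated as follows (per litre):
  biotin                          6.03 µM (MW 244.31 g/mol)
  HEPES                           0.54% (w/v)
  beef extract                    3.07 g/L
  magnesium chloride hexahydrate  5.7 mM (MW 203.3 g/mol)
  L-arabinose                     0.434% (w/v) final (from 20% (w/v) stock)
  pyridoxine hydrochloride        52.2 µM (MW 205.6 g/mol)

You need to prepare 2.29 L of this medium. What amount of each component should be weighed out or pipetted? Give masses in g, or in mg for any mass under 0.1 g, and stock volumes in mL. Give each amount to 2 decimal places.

Scale factor relative to 1 L: 2.29.
biotin: 6.03 µmol/L × 244.31 g/mol × 2.29 L ÷ 1000 = 3.37 mg
HEPES: 0.54% w/v = 5.4 g/L → 5.4 × 2.29 L = 12.37 g
beef extract: 3.07 g/L × 2.29 L = 7.03 g
magnesium chloride hexahydrate: 5.7 mmol/L × 203.3 g/mol × 2.29 L ÷ 1000 = 2.65 g
L-arabinose: C1V1 = C2V2 → 0.434% ÷ 20% × 2290 mL = 49.69 mL
pyridoxine hydrochloride: 52.2 µmol/L × 205.6 g/mol × 2.29 L ÷ 1000 = 24.58 mg

biotin 3.37 mg; HEPES 12.37 g; beef extract 7.03 g; magnesium chloride hexahydrate 2.65 g; L-arabinose 49.69 mL; pyridoxine hydrochloride 24.58 mg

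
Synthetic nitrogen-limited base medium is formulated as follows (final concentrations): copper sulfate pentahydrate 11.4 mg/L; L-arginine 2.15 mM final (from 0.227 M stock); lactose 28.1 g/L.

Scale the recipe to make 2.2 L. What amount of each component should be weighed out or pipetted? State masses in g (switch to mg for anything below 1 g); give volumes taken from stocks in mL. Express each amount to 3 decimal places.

copper sulfate pentahydrate 25.080 mg; L-arginine 20.837 mL; lactose 61.820 g

Scale factor relative to 1 L: 2.2.
copper sulfate pentahydrate: 11.4 mg/L × 2.2 L = 25.080 mg
L-arginine: V = C2·V2/C1 = 2.15 mM × 2200 mL ÷ 227 mM = 20.837 mL
lactose: 28.1 g/L × 2.2 L = 61.820 g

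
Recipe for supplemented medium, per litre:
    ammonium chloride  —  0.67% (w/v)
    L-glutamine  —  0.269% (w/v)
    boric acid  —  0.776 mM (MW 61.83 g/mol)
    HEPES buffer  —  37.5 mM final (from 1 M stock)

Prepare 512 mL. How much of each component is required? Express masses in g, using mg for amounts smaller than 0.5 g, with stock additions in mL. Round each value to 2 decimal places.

Scale factor relative to 1 L: 0.512.
ammonium chloride: 0.67% w/v = 6.7 g/L → 6.7 × 0.512 L = 3.43 g
L-glutamine: 0.269 g per 100 mL × 512 mL ÷ 100 = 1.38 g
boric acid: 0.776 mmol/L × 61.83 mg/mmol × 0.512 L = 24.57 mg
HEPES buffer: C1V1 = C2V2 → 37.5 mM × 512 mL ÷ 1000 mM = 19.20 mL

ammonium chloride 3.43 g; L-glutamine 1.38 g; boric acid 24.57 mg; HEPES buffer 19.20 mL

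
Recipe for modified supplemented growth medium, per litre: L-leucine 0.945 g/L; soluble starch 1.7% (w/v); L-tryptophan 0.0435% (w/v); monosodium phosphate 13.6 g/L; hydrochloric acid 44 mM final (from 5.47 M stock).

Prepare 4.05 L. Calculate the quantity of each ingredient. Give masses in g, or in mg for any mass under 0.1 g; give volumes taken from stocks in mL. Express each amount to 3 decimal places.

L-leucine 3.827 g; soluble starch 68.850 g; L-tryptophan 1.762 g; monosodium phosphate 55.080 g; hydrochloric acid 32.578 mL

Scale factor relative to 1 L: 4.05.
L-leucine: 0.945 g/L × 4.05 L = 3.827 g
soluble starch: 1.7% w/v = 17 g/L → 17 × 4.05 L = 68.850 g
L-tryptophan: 0.0435% w/v = 0.435 g/L → 0.435 × 4.05 L = 1.762 g
monosodium phosphate: 13.6 g/L × 4.05 L = 55.080 g
hydrochloric acid: V = C2·V2/C1 = 44 mM × 4050 mL ÷ 5470 mM = 32.578 mL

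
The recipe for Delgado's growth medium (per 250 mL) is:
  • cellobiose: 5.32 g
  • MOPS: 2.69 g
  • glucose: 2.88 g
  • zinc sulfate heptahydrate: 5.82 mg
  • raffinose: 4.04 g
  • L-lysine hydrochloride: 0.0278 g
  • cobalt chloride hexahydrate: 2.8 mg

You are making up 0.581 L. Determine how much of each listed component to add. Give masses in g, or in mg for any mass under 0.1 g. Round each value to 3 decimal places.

Scale factor = 581 mL / 250 mL = 2.324.
cellobiose: 5.32 g × (581 mL / 250 mL) = 12.364 g
MOPS: 2.69 g × (581 mL / 250 mL) = 6.252 g
glucose: 2.88 g × (581 mL / 250 mL) = 6.693 g
zinc sulfate heptahydrate: 5.82 mg × (581 mL / 250 mL) = 13.526 mg
raffinose: 4.04 g × (581 mL / 250 mL) = 9.389 g
L-lysine hydrochloride: 0.0278 g × (581 mL / 250 mL) = 0.0646072 g = 64.607 mg
cobalt chloride hexahydrate: 2.8 mg × (581 mL / 250 mL) = 6.507 mg

cellobiose 12.364 g; MOPS 6.252 g; glucose 6.693 g; zinc sulfate heptahydrate 13.526 mg; raffinose 9.389 g; L-lysine hydrochloride 64.607 mg; cobalt chloride hexahydrate 6.507 mg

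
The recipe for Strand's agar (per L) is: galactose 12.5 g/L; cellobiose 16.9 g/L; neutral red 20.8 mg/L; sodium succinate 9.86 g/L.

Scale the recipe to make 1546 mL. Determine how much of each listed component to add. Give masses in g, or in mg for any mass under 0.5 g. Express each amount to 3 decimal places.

Scale factor relative to 1 L: 1.546.
galactose: 12.5 g/L × 1.546 L = 19.325 g
cellobiose: 16.9 g/L × 1.546 L = 26.127 g
neutral red: 20.8 mg/L × 1.546 L = 32.157 mg
sodium succinate: 9.86 g/L × 1.546 L = 15.244 g

galactose 19.325 g; cellobiose 26.127 g; neutral red 32.157 mg; sodium succinate 15.244 g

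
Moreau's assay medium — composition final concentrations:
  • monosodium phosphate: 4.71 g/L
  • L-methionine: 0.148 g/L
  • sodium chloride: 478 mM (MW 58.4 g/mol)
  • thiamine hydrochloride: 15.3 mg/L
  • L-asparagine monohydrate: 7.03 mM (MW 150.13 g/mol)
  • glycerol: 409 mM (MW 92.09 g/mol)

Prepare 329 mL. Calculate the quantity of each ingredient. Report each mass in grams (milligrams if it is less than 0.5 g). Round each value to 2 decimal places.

Target volume = 329 mL = 0.329 L.
monosodium phosphate: 4.71 g/L × 0.329 L = 1.55 g
L-methionine: 0.148 g/L × 0.329 L = 0.048692 g = 48.69 mg
sodium chloride: 478 mmol/L × 58.4 g/mol × 0.329 L ÷ 1000 = 9.18 g
thiamine hydrochloride: 15.3 mg/L × 0.329 L = 5.03 mg
L-asparagine monohydrate: 7.03 mmol/L × 150.13 mg/mmol × 0.329 L = 347.23 mg
glycerol: 409 mmol/L × 92.09 g/mol × 0.329 L ÷ 1000 = 12.39 g

monosodium phosphate 1.55 g; L-methionine 48.69 mg; sodium chloride 9.18 g; thiamine hydrochloride 5.03 mg; L-asparagine monohydrate 347.23 mg; glycerol 12.39 g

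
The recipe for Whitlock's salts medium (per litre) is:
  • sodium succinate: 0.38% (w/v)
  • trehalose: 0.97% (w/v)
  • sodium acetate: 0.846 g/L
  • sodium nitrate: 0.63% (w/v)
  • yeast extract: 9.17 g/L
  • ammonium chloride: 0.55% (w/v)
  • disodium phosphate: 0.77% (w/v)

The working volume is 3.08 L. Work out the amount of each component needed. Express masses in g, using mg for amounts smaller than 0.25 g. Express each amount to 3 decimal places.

Scale factor relative to 1 L: 3.08.
sodium succinate: 0.38% w/v = 3.8 g/L → 3.8 × 3.08 L = 11.704 g
trehalose: 0.97 g per 100 mL × 3080 mL ÷ 100 = 29.876 g
sodium acetate: 0.846 g/L × 3.08 L = 2.606 g
sodium nitrate: 0.63% w/v = 6.3 g/L → 6.3 × 3.08 L = 19.404 g
yeast extract: 9.17 g/L × 3.08 L = 28.244 g
ammonium chloride: 0.55% w/v = 5.5 g/L → 5.5 × 3.08 L = 16.940 g
disodium phosphate: 0.77% w/v = 7.7 g/L → 7.7 × 3.08 L = 23.716 g

sodium succinate 11.704 g; trehalose 29.876 g; sodium acetate 2.606 g; sodium nitrate 19.404 g; yeast extract 28.244 g; ammonium chloride 16.940 g; disodium phosphate 23.716 g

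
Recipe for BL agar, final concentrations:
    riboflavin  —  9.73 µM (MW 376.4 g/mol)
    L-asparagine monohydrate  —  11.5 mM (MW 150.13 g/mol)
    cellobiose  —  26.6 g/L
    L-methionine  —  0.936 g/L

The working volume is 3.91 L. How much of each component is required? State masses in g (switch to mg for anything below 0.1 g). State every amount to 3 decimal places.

riboflavin 14.320 mg; L-asparagine monohydrate 6.751 g; cellobiose 104.006 g; L-methionine 3.660 g

Scale factor relative to 1 L: 3.91.
riboflavin: 9.73 µmol/L × 376.4 g/mol × 3.91 L ÷ 1000 = 14.320 mg
L-asparagine monohydrate: 11.5 mmol/L × 150.13 g/mol × 3.91 L ÷ 1000 = 6.751 g
cellobiose: 26.6 g/L × 3.91 L = 104.006 g
L-methionine: 0.936 g/L × 3.91 L = 3.660 g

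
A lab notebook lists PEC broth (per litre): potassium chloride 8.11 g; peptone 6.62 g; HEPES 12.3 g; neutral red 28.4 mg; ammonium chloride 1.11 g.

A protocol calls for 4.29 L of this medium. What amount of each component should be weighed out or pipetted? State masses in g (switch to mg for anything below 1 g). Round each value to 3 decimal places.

potassium chloride 34.792 g; peptone 28.400 g; HEPES 52.767 g; neutral red 121.836 mg; ammonium chloride 4.762 g

Scale factor = 4290 mL / 1000 mL = 4.29.
potassium chloride: 8.11 g × (4290 mL / 1000 mL) = 34.792 g
peptone: 6.62 g × (4290 mL / 1000 mL) = 28.400 g
HEPES: 12.3 g × (4290 mL / 1000 mL) = 52.767 g
neutral red: 28.4 mg × (4290 mL / 1000 mL) = 121.836 mg
ammonium chloride: 1.11 g × (4290 mL / 1000 mL) = 4.762 g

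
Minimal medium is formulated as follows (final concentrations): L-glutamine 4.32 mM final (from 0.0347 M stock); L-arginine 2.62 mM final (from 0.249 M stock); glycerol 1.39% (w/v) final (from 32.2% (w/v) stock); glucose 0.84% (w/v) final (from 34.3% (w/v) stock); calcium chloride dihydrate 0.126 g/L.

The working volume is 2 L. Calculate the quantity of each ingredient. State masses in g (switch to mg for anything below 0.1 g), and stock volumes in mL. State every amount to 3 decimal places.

L-glutamine 248.991 mL; L-arginine 21.044 mL; glycerol 86.335 mL; glucose 48.980 mL; calcium chloride dihydrate 0.252 g

Working volume: 2 L.
L-glutamine: C1V1 = C2V2 → 4.32 mM × 2000 mL ÷ 34.7 mM = 248.991 mL
L-arginine: C1V1 = C2V2 → 2.62 mM × 2000 mL ÷ 249 mM = 21.044 mL
glycerol: V = C2·V2/C1 = 1.39% ÷ 32.2% × 2000 mL = 86.335 mL
glucose: V = C2·V2/C1 = 0.84% ÷ 34.3% × 2000 mL = 48.980 mL
calcium chloride dihydrate: 0.126 g/L × 2 L = 0.252 g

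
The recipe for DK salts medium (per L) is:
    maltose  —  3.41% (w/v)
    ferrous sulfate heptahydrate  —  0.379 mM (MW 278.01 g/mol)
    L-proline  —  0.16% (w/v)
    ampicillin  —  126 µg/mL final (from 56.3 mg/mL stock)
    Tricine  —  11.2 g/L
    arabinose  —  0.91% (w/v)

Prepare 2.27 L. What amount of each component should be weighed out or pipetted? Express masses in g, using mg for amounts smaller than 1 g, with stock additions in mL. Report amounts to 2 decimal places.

maltose 77.41 g; ferrous sulfate heptahydrate 239.18 mg; L-proline 3.63 g; ampicillin 5.08 mL; Tricine 25.42 g; arabinose 20.66 g

Working volume: 2.27 L.
maltose: 3.41% w/v = 34.1 g/L → 34.1 × 2.27 L = 77.41 g
ferrous sulfate heptahydrate: 0.379 mmol/L × 278.01 mg/mmol × 2.27 L = 239.18 mg
L-proline: 0.16 g per 100 mL × 2270 mL ÷ 100 = 3.63 g
ampicillin: dilute stock: 126 µg/mL × 2270 mL ÷ 56300 µg/mL = 5.08 mL
Tricine: 11.2 g/L × 2.27 L = 25.42 g
arabinose: 0.91% w/v = 9.1 g/L → 9.1 × 2.27 L = 20.66 g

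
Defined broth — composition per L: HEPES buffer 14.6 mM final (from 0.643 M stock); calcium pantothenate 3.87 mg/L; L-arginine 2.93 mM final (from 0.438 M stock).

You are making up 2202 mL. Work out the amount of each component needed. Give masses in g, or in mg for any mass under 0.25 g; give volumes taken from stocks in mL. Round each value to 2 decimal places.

HEPES buffer 50.00 mL; calcium pantothenate 8.52 mg; L-arginine 14.73 mL

Target volume = 2202 mL = 2.202 L.
HEPES buffer: V = C2·V2/C1 = 14.6 mM × 2202 mL ÷ 643 mM = 50.00 mL
calcium pantothenate: 3.87 mg/L × 2.202 L = 8.52 mg
L-arginine: dilute stock: 2.93 mM × 2202 mL ÷ 438 mM = 14.73 mL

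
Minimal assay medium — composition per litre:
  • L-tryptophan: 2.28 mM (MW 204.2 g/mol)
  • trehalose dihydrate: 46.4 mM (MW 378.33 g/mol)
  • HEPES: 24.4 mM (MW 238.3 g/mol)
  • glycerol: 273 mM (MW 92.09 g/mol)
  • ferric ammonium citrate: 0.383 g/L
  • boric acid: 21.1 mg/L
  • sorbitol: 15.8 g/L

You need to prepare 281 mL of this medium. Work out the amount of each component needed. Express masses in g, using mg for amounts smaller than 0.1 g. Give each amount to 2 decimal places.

L-tryptophan 0.13 g; trehalose dihydrate 4.93 g; HEPES 1.63 g; glycerol 7.06 g; ferric ammonium citrate 0.11 g; boric acid 5.93 mg; sorbitol 4.44 g

Scale factor relative to 1 L: 0.281.
L-tryptophan: 2.28 mmol/L × 204.2 g/mol × 0.281 L ÷ 1000 = 0.13 g
trehalose dihydrate: 46.4 mmol/L × 378.33 g/mol × 0.281 L ÷ 1000 = 4.93 g
HEPES: 24.4 mmol/L × 238.3 g/mol × 0.281 L ÷ 1000 = 1.63 g
glycerol: 273 mmol/L × 92.09 g/mol × 0.281 L ÷ 1000 = 7.06 g
ferric ammonium citrate: 0.383 g/L × 0.281 L = 0.11 g
boric acid: 21.1 mg/L × 0.281 L = 5.93 mg
sorbitol: 15.8 g/L × 0.281 L = 4.44 g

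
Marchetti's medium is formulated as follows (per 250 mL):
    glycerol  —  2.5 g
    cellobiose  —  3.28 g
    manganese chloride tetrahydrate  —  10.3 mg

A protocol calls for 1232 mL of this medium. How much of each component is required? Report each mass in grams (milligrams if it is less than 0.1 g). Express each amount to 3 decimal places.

Scale factor = 1232 mL / 250 mL = 4.928.
glycerol: 2.5 g × (1232 mL / 250 mL) = 12.320 g
cellobiose: 3.28 g × (1232 mL / 250 mL) = 16.164 g
manganese chloride tetrahydrate: 10.3 mg × (1232 mL / 250 mL) = 50.758 mg

glycerol 12.320 g; cellobiose 16.164 g; manganese chloride tetrahydrate 50.758 mg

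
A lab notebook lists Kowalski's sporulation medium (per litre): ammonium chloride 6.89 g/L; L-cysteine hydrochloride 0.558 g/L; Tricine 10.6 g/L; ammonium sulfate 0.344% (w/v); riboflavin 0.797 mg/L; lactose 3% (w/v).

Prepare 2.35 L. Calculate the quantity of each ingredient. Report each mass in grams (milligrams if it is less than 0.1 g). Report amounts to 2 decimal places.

ammonium chloride 16.19 g; L-cysteine hydrochloride 1.31 g; Tricine 24.91 g; ammonium sulfate 8.08 g; riboflavin 1.87 mg; lactose 70.50 g

Working volume: 2.35 L.
ammonium chloride: 6.89 g/L × 2.35 L = 16.19 g
L-cysteine hydrochloride: 0.558 g/L × 2.35 L = 1.31 g
Tricine: 10.6 g/L × 2.35 L = 24.91 g
ammonium sulfate: 0.344 g per 100 mL × 2350 mL ÷ 100 = 8.08 g
riboflavin: 0.797 mg/L × 2.35 L = 1.87 mg
lactose: 3% w/v = 30 g/L → 30 × 2.35 L = 70.50 g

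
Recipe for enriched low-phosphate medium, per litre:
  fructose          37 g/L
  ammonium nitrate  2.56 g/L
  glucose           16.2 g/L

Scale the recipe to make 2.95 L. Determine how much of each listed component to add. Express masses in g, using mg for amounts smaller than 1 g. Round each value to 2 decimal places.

fructose 109.15 g; ammonium nitrate 7.55 g; glucose 47.79 g

Working volume: 2.95 L.
fructose: 37 g/L × 2.95 L = 109.15 g
ammonium nitrate: 2.56 g/L × 2.95 L = 7.55 g
glucose: 16.2 g/L × 2.95 L = 47.79 g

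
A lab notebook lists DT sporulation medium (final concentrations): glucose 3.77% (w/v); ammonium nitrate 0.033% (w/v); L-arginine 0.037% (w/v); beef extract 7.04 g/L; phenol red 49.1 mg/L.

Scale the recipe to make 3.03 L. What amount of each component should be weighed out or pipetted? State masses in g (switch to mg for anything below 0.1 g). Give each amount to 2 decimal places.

glucose 114.23 g; ammonium nitrate 1.00 g; L-arginine 1.12 g; beef extract 21.33 g; phenol red 0.15 g

Scale factor relative to 1 L: 3.03.
glucose: 3.77 g per 100 mL × 3030 mL ÷ 100 = 114.23 g
ammonium nitrate: 0.033 g per 100 mL × 3030 mL ÷ 100 = 1.00 g
L-arginine: 0.037 g per 100 mL × 3030 mL ÷ 100 = 1.12 g
beef extract: 7.04 g/L × 3.03 L = 21.33 g
phenol red: 49.1 mg/L × 3.03 L = 148.773 mg = 0.15 g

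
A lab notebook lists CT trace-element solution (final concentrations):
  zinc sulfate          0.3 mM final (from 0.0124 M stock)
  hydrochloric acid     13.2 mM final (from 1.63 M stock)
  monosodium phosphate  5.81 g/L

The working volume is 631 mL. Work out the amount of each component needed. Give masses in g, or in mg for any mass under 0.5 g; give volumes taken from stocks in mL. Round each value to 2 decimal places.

zinc sulfate 15.27 mL; hydrochloric acid 5.11 mL; monosodium phosphate 3.67 g

Working volume: 631 mL = 0.631 L.
zinc sulfate: V = C2·V2/C1 = 0.3 mM × 631 mL ÷ 12.4 mM = 15.27 mL
hydrochloric acid: dilute stock: 13.2 mM × 631 mL ÷ 1630 mM = 5.11 mL
monosodium phosphate: 5.81 g/L × 0.631 L = 3.67 g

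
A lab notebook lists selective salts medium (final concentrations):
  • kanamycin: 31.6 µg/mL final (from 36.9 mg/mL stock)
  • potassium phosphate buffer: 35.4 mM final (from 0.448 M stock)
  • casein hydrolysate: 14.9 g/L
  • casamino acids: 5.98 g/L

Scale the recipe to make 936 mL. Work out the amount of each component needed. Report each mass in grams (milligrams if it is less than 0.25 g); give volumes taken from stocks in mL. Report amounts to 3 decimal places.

kanamycin 0.802 mL; potassium phosphate buffer 73.961 mL; casein hydrolysate 13.946 g; casamino acids 5.597 g

Target volume = 936 mL = 0.936 L.
kanamycin: dilute stock: 31.6 µg/mL × 936 mL ÷ 36900 µg/mL = 0.802 mL
potassium phosphate buffer: V = C2·V2/C1 = 35.4 mM × 936 mL ÷ 448 mM = 73.961 mL
casein hydrolysate: 14.9 g/L × 0.936 L = 13.946 g
casamino acids: 5.98 g/L × 0.936 L = 5.597 g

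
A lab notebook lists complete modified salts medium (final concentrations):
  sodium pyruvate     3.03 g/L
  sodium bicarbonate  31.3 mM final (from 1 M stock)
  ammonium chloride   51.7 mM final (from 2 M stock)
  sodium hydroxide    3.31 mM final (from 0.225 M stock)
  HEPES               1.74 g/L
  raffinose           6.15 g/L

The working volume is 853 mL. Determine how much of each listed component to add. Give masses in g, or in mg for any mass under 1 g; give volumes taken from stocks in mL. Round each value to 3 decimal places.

Target volume = 853 mL = 0.853 L.
sodium pyruvate: 3.03 g/L × 0.853 L = 2.585 g
sodium bicarbonate: dilute stock: 31.3 mM × 853 mL ÷ 1000 mM = 26.699 mL
ammonium chloride: V = C2·V2/C1 = 51.7 mM × 853 mL ÷ 2000 mM = 22.050 mL
sodium hydroxide: dilute stock: 3.31 mM × 853 mL ÷ 225 mM = 12.549 mL
HEPES: 1.74 g/L × 0.853 L = 1.484 g
raffinose: 6.15 g/L × 0.853 L = 5.246 g

sodium pyruvate 2.585 g; sodium bicarbonate 26.699 mL; ammonium chloride 22.050 mL; sodium hydroxide 12.549 mL; HEPES 1.484 g; raffinose 5.246 g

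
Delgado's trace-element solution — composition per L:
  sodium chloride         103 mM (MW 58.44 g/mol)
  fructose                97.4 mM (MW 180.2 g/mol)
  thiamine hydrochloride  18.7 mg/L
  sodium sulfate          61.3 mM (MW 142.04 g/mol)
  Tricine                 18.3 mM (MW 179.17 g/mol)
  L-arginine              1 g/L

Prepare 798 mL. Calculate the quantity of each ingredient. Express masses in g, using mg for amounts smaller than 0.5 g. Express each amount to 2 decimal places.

Target volume = 798 mL = 0.798 L.
sodium chloride: 103 mmol/L × 58.44 g/mol × 0.798 L ÷ 1000 = 4.80 g
fructose: 97.4 mmol/L × 180.2 g/mol × 0.798 L ÷ 1000 = 14.01 g
thiamine hydrochloride: 18.7 mg/L × 0.798 L = 14.92 mg
sodium sulfate: 61.3 mmol/L × 142.04 g/mol × 0.798 L ÷ 1000 = 6.95 g
Tricine: 18.3 mmol/L × 179.17 g/mol × 0.798 L ÷ 1000 = 2.62 g
L-arginine: 1 g/L × 0.798 L = 0.80 g

sodium chloride 4.80 g; fructose 14.01 g; thiamine hydrochloride 14.92 mg; sodium sulfate 6.95 g; Tricine 2.62 g; L-arginine 0.80 g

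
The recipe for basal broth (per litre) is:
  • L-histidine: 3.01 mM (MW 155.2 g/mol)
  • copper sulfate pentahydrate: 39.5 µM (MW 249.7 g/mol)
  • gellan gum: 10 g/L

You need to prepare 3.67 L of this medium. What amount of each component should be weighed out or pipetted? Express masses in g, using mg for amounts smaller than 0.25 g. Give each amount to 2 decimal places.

L-histidine 1.71 g; copper sulfate pentahydrate 36.20 mg; gellan gum 36.70 g

Scale factor relative to 1 L: 3.67.
L-histidine: 3.01 mmol/L × 155.2 g/mol × 3.67 L ÷ 1000 = 1.71 g
copper sulfate pentahydrate: 39.5 µmol/L × 249.7 g/mol × 3.67 L ÷ 1000 = 36.20 mg
gellan gum: 10 g/L × 3.67 L = 36.70 g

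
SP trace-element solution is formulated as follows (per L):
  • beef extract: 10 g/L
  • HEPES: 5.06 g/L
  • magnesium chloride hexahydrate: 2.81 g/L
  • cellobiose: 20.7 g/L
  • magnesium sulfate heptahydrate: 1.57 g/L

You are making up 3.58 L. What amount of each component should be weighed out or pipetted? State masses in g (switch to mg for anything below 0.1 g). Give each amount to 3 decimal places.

beef extract 35.800 g; HEPES 18.115 g; magnesium chloride hexahydrate 10.060 g; cellobiose 74.106 g; magnesium sulfate heptahydrate 5.621 g

Scale factor relative to 1 L: 3.58.
beef extract: 10 g/L × 3.58 L = 35.800 g
HEPES: 5.06 g/L × 3.58 L = 18.115 g
magnesium chloride hexahydrate: 2.81 g/L × 3.58 L = 10.060 g
cellobiose: 20.7 g/L × 3.58 L = 74.106 g
magnesium sulfate heptahydrate: 1.57 g/L × 3.58 L = 5.621 g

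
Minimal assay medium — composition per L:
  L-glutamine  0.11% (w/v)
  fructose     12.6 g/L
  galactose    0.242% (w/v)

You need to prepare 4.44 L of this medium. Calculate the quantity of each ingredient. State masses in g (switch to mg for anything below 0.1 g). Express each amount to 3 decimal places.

Working volume: 4.44 L.
L-glutamine: 0.11% w/v = 1.1 g/L → 1.1 × 4.44 L = 4.884 g
fructose: 12.6 g/L × 4.44 L = 55.944 g
galactose: 0.242 g per 100 mL × 4440 mL ÷ 100 = 10.745 g

L-glutamine 4.884 g; fructose 55.944 g; galactose 10.745 g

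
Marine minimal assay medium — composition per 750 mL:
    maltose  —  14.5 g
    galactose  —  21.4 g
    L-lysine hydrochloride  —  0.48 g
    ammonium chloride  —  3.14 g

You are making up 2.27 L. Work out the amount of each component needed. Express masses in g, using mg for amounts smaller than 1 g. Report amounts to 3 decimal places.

maltose 43.887 g; galactose 64.771 g; L-lysine hydrochloride 1.453 g; ammonium chloride 9.504 g

Ratio of target to recipe volume: 2270 / 750 = 3.02667.
maltose: 14.5 g × (2270 mL / 750 mL) = 43.887 g
galactose: 21.4 g × (2270 mL / 750 mL) = 64.771 g
L-lysine hydrochloride: 0.48 g × (2270 mL / 750 mL) = 1.453 g
ammonium chloride: 3.14 g × (2270 mL / 750 mL) = 9.504 g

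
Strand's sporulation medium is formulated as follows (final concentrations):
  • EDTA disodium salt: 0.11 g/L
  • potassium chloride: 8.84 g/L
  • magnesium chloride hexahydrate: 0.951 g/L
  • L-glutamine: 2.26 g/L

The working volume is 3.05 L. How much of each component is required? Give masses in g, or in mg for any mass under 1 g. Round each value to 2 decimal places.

Scale factor relative to 1 L: 3.05.
EDTA disodium salt: 0.11 g/L × 3.05 L = 0.3355 g = 335.50 mg
potassium chloride: 8.84 g/L × 3.05 L = 26.96 g
magnesium chloride hexahydrate: 0.951 g/L × 3.05 L = 2.90 g
L-glutamine: 2.26 g/L × 3.05 L = 6.89 g

EDTA disodium salt 335.50 mg; potassium chloride 26.96 g; magnesium chloride hexahydrate 2.90 g; L-glutamine 6.89 g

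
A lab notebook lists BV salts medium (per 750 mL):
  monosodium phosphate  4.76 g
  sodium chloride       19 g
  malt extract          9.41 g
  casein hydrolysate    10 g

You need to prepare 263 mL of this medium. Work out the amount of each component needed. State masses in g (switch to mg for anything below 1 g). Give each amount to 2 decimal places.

monosodium phosphate 1.67 g; sodium chloride 6.66 g; malt extract 3.30 g; casein hydrolysate 3.51 g

Ratio of target to recipe volume: 263 / 750 = 0.350667.
monosodium phosphate: 4.76 g × (263 mL / 750 mL) = 1.67 g
sodium chloride: 19 g × (263 mL / 750 mL) = 6.66 g
malt extract: 9.41 g × (263 mL / 750 mL) = 3.30 g
casein hydrolysate: 10 g × (263 mL / 750 mL) = 3.51 g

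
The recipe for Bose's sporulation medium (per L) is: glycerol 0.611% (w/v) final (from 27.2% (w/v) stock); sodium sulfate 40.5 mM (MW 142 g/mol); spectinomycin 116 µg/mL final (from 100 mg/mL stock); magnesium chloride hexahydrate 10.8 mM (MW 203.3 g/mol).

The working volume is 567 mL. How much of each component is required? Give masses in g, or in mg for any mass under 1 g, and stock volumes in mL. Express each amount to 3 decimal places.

glycerol 12.737 mL; sodium sulfate 3.261 g; spectinomycin 0.658 mL; magnesium chloride hexahydrate 1.245 g

Scale factor relative to 1 L: 0.567.
glycerol: dilute stock: 0.611% ÷ 27.2% × 567 mL = 12.737 mL
sodium sulfate: 40.5 mmol/L × 142 g/mol × 0.567 L ÷ 1000 = 3.261 g
spectinomycin: V = C2·V2/C1 = 116 µg/mL × 567 mL ÷ 100000 µg/mL = 0.658 mL
magnesium chloride hexahydrate: 10.8 mmol/L × 203.3 g/mol × 0.567 L ÷ 1000 = 1.245 g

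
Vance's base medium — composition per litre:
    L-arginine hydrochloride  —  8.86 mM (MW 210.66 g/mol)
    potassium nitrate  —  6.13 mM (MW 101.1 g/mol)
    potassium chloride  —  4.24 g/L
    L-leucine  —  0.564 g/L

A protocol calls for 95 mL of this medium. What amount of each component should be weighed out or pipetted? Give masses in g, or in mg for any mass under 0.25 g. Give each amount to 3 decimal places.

Working volume: 95 mL = 0.095 L.
L-arginine hydrochloride: 8.86 mmol/L × 210.66 mg/mmol × 0.095 L = 177.313 mg
potassium nitrate: 6.13 mmol/L × 101.1 mg/mmol × 0.095 L = 58.876 mg
potassium chloride: 4.24 g/L × 0.095 L = 0.403 g
L-leucine: 0.564 g/L × 0.095 L = 0.05358 g = 53.580 mg

L-arginine hydrochloride 177.313 mg; potassium nitrate 58.876 mg; potassium chloride 0.403 g; L-leucine 53.580 mg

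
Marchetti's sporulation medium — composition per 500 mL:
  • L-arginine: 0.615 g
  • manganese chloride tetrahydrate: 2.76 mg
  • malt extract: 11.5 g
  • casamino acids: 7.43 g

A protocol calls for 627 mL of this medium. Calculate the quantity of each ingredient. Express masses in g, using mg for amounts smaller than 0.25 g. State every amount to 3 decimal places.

L-arginine 0.771 g; manganese chloride tetrahydrate 3.461 mg; malt extract 14.421 g; casamino acids 9.317 g

Scale factor = 627 mL / 500 mL = 1.254.
L-arginine: 0.615 g × (627 mL / 500 mL) = 0.771 g
manganese chloride tetrahydrate: 2.76 mg × (627 mL / 500 mL) = 3.461 mg
malt extract: 11.5 g × (627 mL / 500 mL) = 14.421 g
casamino acids: 7.43 g × (627 mL / 500 mL) = 9.317 g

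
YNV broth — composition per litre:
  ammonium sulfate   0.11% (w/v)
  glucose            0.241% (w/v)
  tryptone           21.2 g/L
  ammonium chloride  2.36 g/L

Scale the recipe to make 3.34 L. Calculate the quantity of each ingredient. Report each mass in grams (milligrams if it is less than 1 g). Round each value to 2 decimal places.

ammonium sulfate 3.67 g; glucose 8.05 g; tryptone 70.81 g; ammonium chloride 7.88 g

Scale factor relative to 1 L: 3.34.
ammonium sulfate: 0.11% w/v = 1.1 g/L → 1.1 × 3.34 L = 3.67 g
glucose: 0.241% w/v = 2.41 g/L → 2.41 × 3.34 L = 8.05 g
tryptone: 21.2 g/L × 3.34 L = 70.81 g
ammonium chloride: 2.36 g/L × 3.34 L = 7.88 g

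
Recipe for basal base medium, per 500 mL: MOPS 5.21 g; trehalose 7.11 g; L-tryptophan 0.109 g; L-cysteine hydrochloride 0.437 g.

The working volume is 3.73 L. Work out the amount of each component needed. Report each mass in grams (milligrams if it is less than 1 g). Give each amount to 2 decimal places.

Ratio of target to recipe volume: 3730 / 500 = 7.46.
MOPS: 5.21 g × (3730 mL / 500 mL) = 38.87 g
trehalose: 7.11 g × (3730 mL / 500 mL) = 53.04 g
L-tryptophan: 0.109 g × (3730 mL / 500 mL) = 0.81314 g = 813.14 mg
L-cysteine hydrochloride: 0.437 g × (3730 mL / 500 mL) = 3.26 g

MOPS 38.87 g; trehalose 53.04 g; L-tryptophan 813.14 mg; L-cysteine hydrochloride 3.26 g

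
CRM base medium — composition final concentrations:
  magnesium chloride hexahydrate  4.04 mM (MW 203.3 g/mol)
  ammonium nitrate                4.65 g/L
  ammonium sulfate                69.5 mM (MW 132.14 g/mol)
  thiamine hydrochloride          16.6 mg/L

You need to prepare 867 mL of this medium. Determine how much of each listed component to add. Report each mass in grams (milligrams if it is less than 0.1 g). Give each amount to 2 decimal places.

magnesium chloride hexahydrate 0.71 g; ammonium nitrate 4.03 g; ammonium sulfate 7.96 g; thiamine hydrochloride 14.39 mg

Working volume: 867 mL = 0.867 L.
magnesium chloride hexahydrate: 4.04 mmol/L × 203.3 g/mol × 0.867 L ÷ 1000 = 0.71 g
ammonium nitrate: 4.65 g/L × 0.867 L = 4.03 g
ammonium sulfate: 69.5 mmol/L × 132.14 g/mol × 0.867 L ÷ 1000 = 7.96 g
thiamine hydrochloride: 16.6 mg/L × 0.867 L = 14.39 mg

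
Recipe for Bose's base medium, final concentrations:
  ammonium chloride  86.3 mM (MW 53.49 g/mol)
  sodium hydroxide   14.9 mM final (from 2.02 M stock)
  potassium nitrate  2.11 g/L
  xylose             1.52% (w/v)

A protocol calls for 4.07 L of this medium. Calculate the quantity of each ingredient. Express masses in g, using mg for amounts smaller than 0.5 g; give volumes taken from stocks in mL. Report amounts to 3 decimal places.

ammonium chloride 18.788 g; sodium hydroxide 30.021 mL; potassium nitrate 8.588 g; xylose 61.864 g

Scale factor relative to 1 L: 4.07.
ammonium chloride: 86.3 mmol/L × 53.49 g/mol × 4.07 L ÷ 1000 = 18.788 g
sodium hydroxide: V = C2·V2/C1 = 14.9 mM × 4070 mL ÷ 2020 mM = 30.021 mL
potassium nitrate: 2.11 g/L × 4.07 L = 8.588 g
xylose: 1.52% w/v = 15.2 g/L → 15.2 × 4.07 L = 61.864 g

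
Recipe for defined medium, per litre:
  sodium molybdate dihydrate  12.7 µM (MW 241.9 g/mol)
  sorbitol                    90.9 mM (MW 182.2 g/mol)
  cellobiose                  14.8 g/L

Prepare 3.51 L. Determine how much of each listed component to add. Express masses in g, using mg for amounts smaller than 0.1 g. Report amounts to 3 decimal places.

sodium molybdate dihydrate 10.783 mg; sorbitol 58.133 g; cellobiose 51.948 g

Scale factor relative to 1 L: 3.51.
sodium molybdate dihydrate: 12.7 µmol/L × 241.9 g/mol × 3.51 L ÷ 1000 = 10.783 mg
sorbitol: 90.9 mmol/L × 182.2 g/mol × 3.51 L ÷ 1000 = 58.133 g
cellobiose: 14.8 g/L × 3.51 L = 51.948 g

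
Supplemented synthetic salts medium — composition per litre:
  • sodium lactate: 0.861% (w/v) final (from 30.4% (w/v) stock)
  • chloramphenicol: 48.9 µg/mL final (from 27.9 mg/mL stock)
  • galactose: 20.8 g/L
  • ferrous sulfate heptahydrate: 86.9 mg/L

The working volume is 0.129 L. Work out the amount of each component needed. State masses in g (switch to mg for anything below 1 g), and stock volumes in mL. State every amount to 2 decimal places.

sodium lactate 3.65 mL; chloramphenicol 0.23 mL; galactose 2.68 g; ferrous sulfate heptahydrate 11.21 mg

Scale factor relative to 1 L: 0.129.
sodium lactate: dilute stock: 0.861% ÷ 30.4% × 129 mL = 3.65 mL
chloramphenicol: C1V1 = C2V2 → 48.9 µg/mL × 129 mL ÷ 27900 µg/mL = 0.23 mL
galactose: 20.8 g/L × 0.129 L = 2.68 g
ferrous sulfate heptahydrate: 86.9 mg/L × 0.129 L = 11.21 mg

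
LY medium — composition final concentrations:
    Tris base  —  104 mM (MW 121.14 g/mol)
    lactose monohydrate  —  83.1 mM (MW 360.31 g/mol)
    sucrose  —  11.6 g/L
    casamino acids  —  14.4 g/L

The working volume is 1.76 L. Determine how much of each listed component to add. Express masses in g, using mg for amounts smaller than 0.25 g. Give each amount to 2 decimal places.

Tris base 22.17 g; lactose monohydrate 52.70 g; sucrose 20.42 g; casamino acids 25.34 g

Working volume: 1.76 L.
Tris base: 104 mmol/L × 121.14 g/mol × 1.76 L ÷ 1000 = 22.17 g
lactose monohydrate: 83.1 mmol/L × 360.31 g/mol × 1.76 L ÷ 1000 = 52.70 g
sucrose: 11.6 g/L × 1.76 L = 20.42 g
casamino acids: 14.4 g/L × 1.76 L = 25.34 g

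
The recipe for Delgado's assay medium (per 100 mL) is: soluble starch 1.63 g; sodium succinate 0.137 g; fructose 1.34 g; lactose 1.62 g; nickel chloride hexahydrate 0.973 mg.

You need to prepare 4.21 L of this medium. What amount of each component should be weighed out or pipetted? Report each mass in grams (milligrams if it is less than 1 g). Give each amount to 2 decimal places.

Scale factor = 4210 mL / 100 mL = 42.1.
soluble starch: 1.63 g × (4210 mL / 100 mL) = 68.62 g
sodium succinate: 0.137 g × (4210 mL / 100 mL) = 5.77 g
fructose: 1.34 g × (4210 mL / 100 mL) = 56.41 g
lactose: 1.62 g × (4210 mL / 100 mL) = 68.20 g
nickel chloride hexahydrate: 0.973 mg × (4210 mL / 100 mL) = 40.96 mg

soluble starch 68.62 g; sodium succinate 5.77 g; fructose 56.41 g; lactose 68.20 g; nickel chloride hexahydrate 40.96 mg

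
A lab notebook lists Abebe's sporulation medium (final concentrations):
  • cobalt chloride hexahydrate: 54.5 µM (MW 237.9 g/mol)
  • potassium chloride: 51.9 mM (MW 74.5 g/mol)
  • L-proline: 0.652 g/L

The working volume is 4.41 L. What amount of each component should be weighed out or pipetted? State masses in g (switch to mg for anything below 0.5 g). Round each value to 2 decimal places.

cobalt chloride hexahydrate 57.18 mg; potassium chloride 17.05 g; L-proline 2.88 g

Scale factor relative to 1 L: 4.41.
cobalt chloride hexahydrate: 54.5 µmol/L × 237.9 g/mol × 4.41 L ÷ 1000 = 57.18 mg
potassium chloride: 51.9 mmol/L × 74.5 g/mol × 4.41 L ÷ 1000 = 17.05 g
L-proline: 0.652 g/L × 4.41 L = 2.88 g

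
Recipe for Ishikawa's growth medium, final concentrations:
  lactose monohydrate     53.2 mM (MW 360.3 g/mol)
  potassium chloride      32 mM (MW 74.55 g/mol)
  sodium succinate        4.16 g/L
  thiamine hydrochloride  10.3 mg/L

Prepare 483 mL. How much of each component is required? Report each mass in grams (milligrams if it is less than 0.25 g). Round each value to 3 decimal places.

lactose monohydrate 9.258 g; potassium chloride 1.152 g; sodium succinate 2.009 g; thiamine hydrochloride 4.975 mg

Working volume: 483 mL = 0.483 L.
lactose monohydrate: 53.2 mmol/L × 360.3 g/mol × 0.483 L ÷ 1000 = 9.258 g
potassium chloride: 32 mmol/L × 74.55 g/mol × 0.483 L ÷ 1000 = 1.152 g
sodium succinate: 4.16 g/L × 0.483 L = 2.009 g
thiamine hydrochloride: 10.3 mg/L × 0.483 L = 4.975 mg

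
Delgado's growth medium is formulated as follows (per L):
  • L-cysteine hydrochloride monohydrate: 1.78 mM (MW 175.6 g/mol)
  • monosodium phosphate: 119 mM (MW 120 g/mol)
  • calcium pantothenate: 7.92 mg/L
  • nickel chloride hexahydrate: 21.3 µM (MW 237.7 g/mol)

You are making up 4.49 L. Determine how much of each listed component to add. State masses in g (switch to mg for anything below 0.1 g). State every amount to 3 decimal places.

L-cysteine hydrochloride monohydrate 1.403 g; monosodium phosphate 64.117 g; calcium pantothenate 35.561 mg; nickel chloride hexahydrate 22.733 mg

Working volume: 4.49 L.
L-cysteine hydrochloride monohydrate: 1.78 mmol/L × 175.6 g/mol × 4.49 L ÷ 1000 = 1.403 g
monosodium phosphate: 119 mmol/L × 120 g/mol × 4.49 L ÷ 1000 = 64.117 g
calcium pantothenate: 7.92 mg/L × 4.49 L = 35.561 mg
nickel chloride hexahydrate: 21.3 µmol/L × 237.7 g/mol × 4.49 L ÷ 1000 = 22.733 mg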